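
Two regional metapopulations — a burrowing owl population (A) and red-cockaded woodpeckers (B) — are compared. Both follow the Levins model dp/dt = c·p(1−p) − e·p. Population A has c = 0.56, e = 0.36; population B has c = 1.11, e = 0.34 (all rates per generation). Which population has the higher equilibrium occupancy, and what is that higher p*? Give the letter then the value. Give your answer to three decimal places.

B, 0.694

A: p*_A = 1 − 0.36/0.56 = 0.3571.
B: p*_B = 1 − 0.34/1.11 = 0.6937.
B is higher at 0.6937.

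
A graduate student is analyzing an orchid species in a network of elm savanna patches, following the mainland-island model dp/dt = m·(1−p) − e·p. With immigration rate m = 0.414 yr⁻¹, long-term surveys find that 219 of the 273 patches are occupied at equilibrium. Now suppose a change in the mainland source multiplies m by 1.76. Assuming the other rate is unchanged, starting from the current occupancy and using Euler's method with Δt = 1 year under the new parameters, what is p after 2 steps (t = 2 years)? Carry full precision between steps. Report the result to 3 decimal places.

0.875

Observed p* = 219/273 = 0.80220.
Balance m(1−p*) = e·p* gives e = m(1−p*)/p* = 0.414×0.19780/0.80220 = 0.10208.
Starting from p₀ = 0.80220; update p ← p + (dp/dt)·Δt with the new parameters.
t = 1: p = 0.80220 + (+0.06224) = 0.86443
t = 2: p = 0.86443 + (+0.01054) = 0.87497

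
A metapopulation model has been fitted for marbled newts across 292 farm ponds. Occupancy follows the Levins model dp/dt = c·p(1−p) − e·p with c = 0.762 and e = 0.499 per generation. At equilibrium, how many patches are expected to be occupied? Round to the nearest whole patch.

101

p* = 1 − e/c = 1 − 0.499/0.762 = 0.3451.
Expected occupied patches = N × p* = 292 × 0.3451 = 100.78 ≈ 101.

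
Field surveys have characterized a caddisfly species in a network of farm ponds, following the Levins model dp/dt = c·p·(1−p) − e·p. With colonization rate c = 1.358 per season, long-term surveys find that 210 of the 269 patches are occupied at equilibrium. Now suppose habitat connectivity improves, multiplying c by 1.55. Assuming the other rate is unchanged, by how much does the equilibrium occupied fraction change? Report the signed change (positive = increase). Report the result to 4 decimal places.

0.0778

Observed p* = 210/269 = 0.78067.
Balance c(1−p*) = e gives e = 1.358×(1 − 0.78067) = 0.29785.
New p* = 1 − e/c = 1 − 0.29785/2.10490 = 0.85850.
Δp* = 0.85850 − 0.78067 = +0.07783.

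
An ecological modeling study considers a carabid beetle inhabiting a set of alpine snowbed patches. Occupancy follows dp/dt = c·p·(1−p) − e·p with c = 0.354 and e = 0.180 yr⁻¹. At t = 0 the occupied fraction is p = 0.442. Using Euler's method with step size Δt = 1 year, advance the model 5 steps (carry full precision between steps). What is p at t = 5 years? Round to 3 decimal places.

0.471

Update rule: p ← p + [c·p·(1−p) − e·p]·Δt with Δt = 1.
p: 0.44200 → 0.44975  (Δp = +0.00775)
p: 0.44975 → 0.45640  (Δp = +0.00665)
p: 0.45640 → 0.46208  (Δp = +0.00568)
p: 0.46208 → 0.46689  (Δp = +0.00482)
p: 0.46689 → 0.47096  (Δp = +0.00407)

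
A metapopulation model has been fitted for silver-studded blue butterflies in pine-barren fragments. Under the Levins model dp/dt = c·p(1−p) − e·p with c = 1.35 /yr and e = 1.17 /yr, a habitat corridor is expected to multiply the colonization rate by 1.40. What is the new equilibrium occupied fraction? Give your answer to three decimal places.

0.381

Before: p* = 1 − 1.17/1.35 = 0.1333.
After the change, c = 1.89, e = 1.17, so p* = 1 − 1.17/1.89 = 0.3810.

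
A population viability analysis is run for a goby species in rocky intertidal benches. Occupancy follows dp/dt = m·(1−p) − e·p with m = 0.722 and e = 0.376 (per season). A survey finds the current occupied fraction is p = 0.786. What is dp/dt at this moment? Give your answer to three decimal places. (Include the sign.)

-0.141

Colonization term: m·(1−p) = 0.722×0.2140 = 0.15451.
Extinction term: e·p = 0.29554.
dp/dt = 0.15451 − 0.29554 = -0.14103.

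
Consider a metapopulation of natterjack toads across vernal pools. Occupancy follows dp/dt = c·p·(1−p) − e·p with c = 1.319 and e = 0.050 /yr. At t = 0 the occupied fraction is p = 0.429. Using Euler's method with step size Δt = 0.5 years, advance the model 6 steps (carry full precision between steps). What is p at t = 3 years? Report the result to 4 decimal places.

Update rule: p ← p + [c·p·(1−p) − e·p]·Δt with Δt = 0.5.
step 1: Δp = +0.15083, p = 0.57983
step 2: Δp = +0.14618, p = 0.72600
step 3: Δp = +0.11304, p = 0.83904
step 4: Δp = +0.06809, p = 0.90713
step 5: Δp = +0.03288, p = 0.94001
step 6: Δp = +0.01369, p = 0.95370

0.9537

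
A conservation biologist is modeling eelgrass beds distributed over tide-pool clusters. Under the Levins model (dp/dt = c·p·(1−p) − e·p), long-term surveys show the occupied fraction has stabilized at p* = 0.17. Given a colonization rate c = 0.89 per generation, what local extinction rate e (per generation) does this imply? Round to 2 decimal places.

At equilibrium c(1−p*) = e.
e = 0.89 × (1 − 0.17) = 0.89 × 0.8300 = 0.7387.

0.74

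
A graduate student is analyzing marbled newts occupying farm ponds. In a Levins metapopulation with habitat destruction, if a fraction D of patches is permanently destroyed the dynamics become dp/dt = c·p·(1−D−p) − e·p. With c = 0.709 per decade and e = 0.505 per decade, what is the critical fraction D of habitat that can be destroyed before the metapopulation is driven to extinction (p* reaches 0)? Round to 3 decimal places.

0.288

The nontrivial equilibrium is p* = (1−D) − e/c; extinction occurs when this hits zero.
So D_crit = 1 − e/c = 1 − 0.505/0.709 = 1 − 0.7123 = 0.2877.
This equals the undisturbed p*, a classic result of Lande's extension.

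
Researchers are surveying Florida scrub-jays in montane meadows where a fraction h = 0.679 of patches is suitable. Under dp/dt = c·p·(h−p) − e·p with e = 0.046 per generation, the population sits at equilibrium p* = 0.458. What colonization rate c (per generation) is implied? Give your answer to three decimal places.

At equilibrium c(h−p*) = e, so c = e/(h−p*).
c = 0.046/(0.679 − 0.458) = 0.046/0.2210 = 0.2081.

0.208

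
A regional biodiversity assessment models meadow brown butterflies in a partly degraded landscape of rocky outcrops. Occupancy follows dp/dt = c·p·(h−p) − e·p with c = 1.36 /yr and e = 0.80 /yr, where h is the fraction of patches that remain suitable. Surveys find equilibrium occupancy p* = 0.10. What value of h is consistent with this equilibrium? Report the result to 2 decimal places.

0.69

At equilibrium c(h−p*) = e, so h = p* + e/c.
h = 0.10 + 0.80/1.36 = 0.10 + 0.5882 = 0.6882.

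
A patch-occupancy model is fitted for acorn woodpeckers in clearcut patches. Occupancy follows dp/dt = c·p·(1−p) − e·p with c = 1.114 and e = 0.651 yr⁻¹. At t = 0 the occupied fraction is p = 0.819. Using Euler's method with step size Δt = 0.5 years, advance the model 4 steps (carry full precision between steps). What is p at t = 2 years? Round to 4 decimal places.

Update rule: p ← p + [c·p·(1−p) − e·p]·Δt with Δt = 0.5.
p: 0.81900 → 0.63498  (Δp = -0.18402)
p: 0.63498 → 0.55740  (Δp = -0.07759)
p: 0.55740 → 0.51338  (Δp = -0.04402)
p: 0.51338 → 0.48543  (Δp = -0.02795)

0.4854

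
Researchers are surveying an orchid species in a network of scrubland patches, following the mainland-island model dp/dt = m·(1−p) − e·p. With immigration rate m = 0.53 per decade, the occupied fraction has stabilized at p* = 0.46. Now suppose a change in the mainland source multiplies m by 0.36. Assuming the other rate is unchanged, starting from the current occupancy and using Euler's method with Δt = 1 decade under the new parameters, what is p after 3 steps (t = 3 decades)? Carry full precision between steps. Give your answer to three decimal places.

0.236

Balance m(1−p*) = e·p* gives e = m(1−p*)/p* = 0.53×0.54000/0.46000 = 0.62217.
Starting from p₀ = 0.46000; update p ← p + (dp/dt)·Δt with the new parameters.
p: 0.46000 → 0.27683  (Δp = -0.18317)
p: 0.27683 → 0.24257  (Δp = -0.03426)
p: 0.24257 → 0.23617  (Δp = -0.00641)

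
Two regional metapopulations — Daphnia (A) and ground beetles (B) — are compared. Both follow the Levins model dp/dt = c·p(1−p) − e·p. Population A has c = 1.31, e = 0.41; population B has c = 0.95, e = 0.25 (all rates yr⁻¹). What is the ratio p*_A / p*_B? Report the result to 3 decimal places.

A: p*_A = 1 − 0.41/1.31 = 0.6870.
B: p*_B = 1 − 0.25/0.95 = 0.7368.
p*_A / p*_B = 0.6870/0.7368 = 0.9324.

0.932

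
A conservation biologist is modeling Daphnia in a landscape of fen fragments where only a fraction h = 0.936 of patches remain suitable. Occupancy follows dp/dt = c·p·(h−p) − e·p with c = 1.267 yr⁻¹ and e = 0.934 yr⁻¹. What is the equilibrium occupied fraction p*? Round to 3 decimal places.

0.199

Setting dp/dt = 0 and dividing by p* gives c·(h−p*) = e.
So p* = h − e/c = 0.936 − 0.934/1.267 = 0.936 − 0.7372 = 0.1988.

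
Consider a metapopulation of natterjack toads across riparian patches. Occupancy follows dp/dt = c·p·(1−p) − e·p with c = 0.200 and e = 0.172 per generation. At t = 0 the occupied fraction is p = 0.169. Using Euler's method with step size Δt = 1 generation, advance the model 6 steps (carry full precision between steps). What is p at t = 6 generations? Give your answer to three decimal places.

0.164

Update rule: p ← p + [c·p·(1−p) − e·p]·Δt with Δt = 1.
p: 0.16900 → 0.16802  (Δp = -0.00098)
p: 0.16802 → 0.16708  (Δp = -0.00094)
p: 0.16708 → 0.16617  (Δp = -0.00090)
p: 0.16617 → 0.16530  (Δp = -0.00087)
p: 0.16530 → 0.16447  (Δp = -0.00084)
p: 0.16447 → 0.16366  (Δp = -0.00080)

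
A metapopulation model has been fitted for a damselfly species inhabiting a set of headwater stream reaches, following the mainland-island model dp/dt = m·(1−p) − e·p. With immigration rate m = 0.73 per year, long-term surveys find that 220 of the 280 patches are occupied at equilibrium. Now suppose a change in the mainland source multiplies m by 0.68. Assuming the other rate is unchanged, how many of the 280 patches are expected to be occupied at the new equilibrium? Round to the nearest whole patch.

Observed p* = 220/280 = 0.78571.
Balance m(1−p*) = e·p* gives e = m(1−p*)/p* = 0.73×0.21429/0.78571 = 0.19910.
New p* = m/(m+e) = 0.49640/(0.49640+0.19910) = 0.71373.
Expected occupied = 280 × 0.71373 = 199.84 ≈ 200.

200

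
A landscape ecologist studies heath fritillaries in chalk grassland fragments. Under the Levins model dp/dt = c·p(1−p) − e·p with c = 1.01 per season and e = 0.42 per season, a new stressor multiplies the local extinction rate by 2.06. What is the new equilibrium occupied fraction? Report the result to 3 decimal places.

Before: p* = 1 − 0.42/1.01 = 0.5842.
After the change, c = 1.01, e = 0.8652, so p* = 1 − 0.8652/1.01 = 0.1434.

0.143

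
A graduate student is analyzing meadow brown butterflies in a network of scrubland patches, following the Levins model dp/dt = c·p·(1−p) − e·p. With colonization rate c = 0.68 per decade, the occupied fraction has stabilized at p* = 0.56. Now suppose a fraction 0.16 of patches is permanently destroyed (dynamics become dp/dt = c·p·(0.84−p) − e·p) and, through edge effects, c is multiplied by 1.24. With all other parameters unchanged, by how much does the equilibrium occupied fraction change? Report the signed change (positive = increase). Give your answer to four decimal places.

-0.0748

Balance c(1−p*) = e gives e = 0.68×(1 − 0.56000) = 0.29920.
New p* = 0.84 − e/c = 0.84 − 0.29920/0.84320 = 0.48516.
Δp* = 0.48516 − 0.56000 = -0.07484.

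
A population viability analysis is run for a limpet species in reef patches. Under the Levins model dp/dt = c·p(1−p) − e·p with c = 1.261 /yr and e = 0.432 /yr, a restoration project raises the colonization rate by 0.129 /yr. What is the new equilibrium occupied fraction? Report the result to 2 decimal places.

Before: p* = 1 − 0.432/1.261 = 0.6574.
After the change, c = 1.39, e = 0.432, so p* = 1 − 0.432/1.39 = 0.6892.

0.69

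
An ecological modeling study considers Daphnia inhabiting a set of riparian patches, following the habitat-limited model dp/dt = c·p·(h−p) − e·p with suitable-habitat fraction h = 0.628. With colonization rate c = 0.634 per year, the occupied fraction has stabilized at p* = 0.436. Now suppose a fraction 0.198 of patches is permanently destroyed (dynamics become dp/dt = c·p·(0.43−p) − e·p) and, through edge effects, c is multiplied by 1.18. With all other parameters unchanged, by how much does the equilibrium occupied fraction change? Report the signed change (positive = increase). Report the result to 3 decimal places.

Balance c(h−p*) = e gives e = 0.634×(0.628 − 0.43600) = 0.12173.
New p* = 0.43 − e/c = 0.43 − 0.12173/0.74812 = 0.26729.
Δp* = 0.26729 − 0.43600 = -0.16871.

-0.169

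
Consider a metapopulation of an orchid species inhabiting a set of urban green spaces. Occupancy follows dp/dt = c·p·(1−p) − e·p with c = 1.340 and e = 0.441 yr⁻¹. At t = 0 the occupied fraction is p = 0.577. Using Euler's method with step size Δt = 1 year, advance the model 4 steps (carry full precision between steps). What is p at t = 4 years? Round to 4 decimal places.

Update rule: p ← p + [c·p·(1−p) − e·p]·Δt with Δt = 1.
p: 0.57700 → 0.64960  (Δp = +0.07260)
p: 0.64960 → 0.66814  (Δp = +0.01854)
p: 0.66814 → 0.67061  (Δp = +0.00247)
p: 0.67061 → 0.67087  (Δp = +0.00026)

0.6709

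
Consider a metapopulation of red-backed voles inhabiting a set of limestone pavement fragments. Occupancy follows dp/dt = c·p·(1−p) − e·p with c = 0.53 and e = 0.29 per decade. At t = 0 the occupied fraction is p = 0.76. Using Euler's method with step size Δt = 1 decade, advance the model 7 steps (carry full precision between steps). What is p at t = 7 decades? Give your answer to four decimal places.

0.4769

Update rule: p ← p + [c·p·(1−p) − e·p]·Δt with Δt = 1.
  1  |  dp/dt·Δt = -0.123728  |  p_1 = 0.636272
  2  |  dp/dt·Δt = -0.061861  |  p_2 = 0.574411
  3  |  dp/dt·Δt = -0.037014  |  p_3 = 0.537397
  4  |  dp/dt·Δt = -0.024086  |  p_4 = 0.513311
  5  |  dp/dt·Δt = -0.016454  |  p_5 = 0.496857
  6  |  dp/dt·Δt = -0.011594  |  p_6 = 0.485263
  7  |  dp/dt·Δt = -0.008341  |  p_7 = 0.476922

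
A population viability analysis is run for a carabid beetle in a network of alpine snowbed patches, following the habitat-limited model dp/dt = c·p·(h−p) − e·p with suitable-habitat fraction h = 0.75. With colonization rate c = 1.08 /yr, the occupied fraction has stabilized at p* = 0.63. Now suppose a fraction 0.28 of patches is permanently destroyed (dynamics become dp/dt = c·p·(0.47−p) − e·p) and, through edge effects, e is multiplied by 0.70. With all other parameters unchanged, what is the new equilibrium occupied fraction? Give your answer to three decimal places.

0.386

Balance c(h−p*) = e gives e = 1.08×(0.75 − 0.63000) = 0.12960.
New p* = 0.47 − e/c = 0.47 − 0.09072/1.08000 = 0.38600.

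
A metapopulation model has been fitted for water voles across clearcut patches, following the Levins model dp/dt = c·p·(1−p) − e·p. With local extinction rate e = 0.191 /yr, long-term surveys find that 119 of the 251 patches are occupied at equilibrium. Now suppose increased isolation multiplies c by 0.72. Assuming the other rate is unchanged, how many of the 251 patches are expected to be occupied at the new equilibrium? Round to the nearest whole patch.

68

Observed p* = 119/251 = 0.47410.
Balance c(1−p*) = e gives c = e/(1 − 0.47410) = 0.191/0.52590 = 0.36319.
New p* = 1 − e/c = 1 − 0.19100/0.26150 = 0.26960.
Expected occupied = 251 × 0.26960 = 67.67 ≈ 68.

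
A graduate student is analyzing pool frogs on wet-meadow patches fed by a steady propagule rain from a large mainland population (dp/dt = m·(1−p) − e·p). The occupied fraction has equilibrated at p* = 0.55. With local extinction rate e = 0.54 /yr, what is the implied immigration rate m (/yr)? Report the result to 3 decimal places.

At equilibrium m(1−p*) = e·p*, so m = e·p*/(1−p*).
m = 0.54 × 0.55 / 0.4500 = 0.2970/0.4500 = 0.6600.

0.660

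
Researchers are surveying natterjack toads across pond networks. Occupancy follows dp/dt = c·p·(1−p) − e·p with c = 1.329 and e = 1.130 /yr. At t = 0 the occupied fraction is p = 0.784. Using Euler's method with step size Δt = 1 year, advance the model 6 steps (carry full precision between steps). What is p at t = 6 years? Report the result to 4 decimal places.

0.1395

Update rule: p ← p + [c·p·(1−p) − e·p]·Δt with Δt = 1.
t = 1: p = 0.78400 + (-0.66086) = 0.12314
t = 2: p = 0.12314 + (+0.00435) = 0.12749
t = 3: p = 0.12749 + (+0.00377) = 0.13126
t = 4: p = 0.13126 + (+0.00322) = 0.13448
t = 5: p = 0.13448 + (+0.00273) = 0.13721
t = 6: p = 0.13721 + (+0.00228) = 0.13949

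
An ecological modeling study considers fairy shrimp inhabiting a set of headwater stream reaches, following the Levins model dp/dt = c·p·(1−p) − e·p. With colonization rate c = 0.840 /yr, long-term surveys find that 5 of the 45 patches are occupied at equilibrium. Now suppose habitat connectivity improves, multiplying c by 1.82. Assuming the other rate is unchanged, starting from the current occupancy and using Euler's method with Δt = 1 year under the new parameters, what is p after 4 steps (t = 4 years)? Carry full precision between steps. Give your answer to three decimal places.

0.450

Observed p* = 5/45 = 0.11111.
Balance c(1−p*) = e gives e = 0.840×(1 − 0.11111) = 0.74667.
Starting from p₀ = 0.11111; update p ← p + (dp/dt)·Δt with the new parameters.
step 1: Δp = +0.06803, p = 0.17914
step 2: Δp = +0.09105, p = 0.27019
step 3: Δp = +0.09972, p = 0.36991
step 4: Δp = +0.08013, p = 0.45004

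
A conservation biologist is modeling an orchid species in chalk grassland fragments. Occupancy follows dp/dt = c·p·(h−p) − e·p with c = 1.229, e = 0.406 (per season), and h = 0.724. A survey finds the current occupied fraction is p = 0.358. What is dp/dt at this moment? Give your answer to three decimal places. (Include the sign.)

Colonization term: c·p·(h−p) = 1.229×0.358×0.3660 = 0.16103.
Extinction term: e·p = 0.14535.
dp/dt = 0.16103 − 0.14535 = 0.01569.

0.016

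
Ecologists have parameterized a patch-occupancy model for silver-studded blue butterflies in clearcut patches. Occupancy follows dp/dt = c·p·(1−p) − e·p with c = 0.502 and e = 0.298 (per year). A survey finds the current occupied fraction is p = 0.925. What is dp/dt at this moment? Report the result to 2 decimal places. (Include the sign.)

-0.24

Colonization term: c·p·(1−p) = 0.502×0.925×0.0750 = 0.03483.
Extinction term: e·p = 0.27565.
dp/dt = 0.03483 − 0.27565 = -0.24082.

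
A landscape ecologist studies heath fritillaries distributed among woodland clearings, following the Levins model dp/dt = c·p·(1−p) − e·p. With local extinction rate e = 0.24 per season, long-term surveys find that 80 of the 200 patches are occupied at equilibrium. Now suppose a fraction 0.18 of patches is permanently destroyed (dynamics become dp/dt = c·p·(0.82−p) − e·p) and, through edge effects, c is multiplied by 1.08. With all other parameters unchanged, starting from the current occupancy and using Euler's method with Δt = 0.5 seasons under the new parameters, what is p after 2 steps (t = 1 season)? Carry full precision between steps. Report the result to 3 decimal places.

0.378

Observed p* = 80/200 = 0.40000.
Balance c(1−p*) = e gives c = e/(1 − 0.40000) = 0.24/0.60000 = 0.40000.
Starting from p₀ = 0.40000; update p ← p + (dp/dt)·Δt with the new parameters.
step 1: Δp = -0.01171, p = 0.38829
step 2: Δp = -0.01039, p = 0.37790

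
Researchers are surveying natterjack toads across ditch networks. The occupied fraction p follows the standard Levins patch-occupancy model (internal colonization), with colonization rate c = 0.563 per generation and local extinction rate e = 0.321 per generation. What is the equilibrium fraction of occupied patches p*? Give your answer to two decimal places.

0.43

At equilibrium, colonization balances extinction: c·p*·(1−p*) = e·p*.
So p* = 1 − e/c = 1 − 0.321/0.563 = 1 − 0.5702 = 0.4298.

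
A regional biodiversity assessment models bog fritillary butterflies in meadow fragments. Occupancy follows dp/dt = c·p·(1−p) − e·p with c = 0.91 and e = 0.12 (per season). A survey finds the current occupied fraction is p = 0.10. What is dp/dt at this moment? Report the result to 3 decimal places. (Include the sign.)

0.070

Colonization term: c·p·(1−p) = 0.91×0.10×0.9000 = 0.08190.
Extinction term: e·p = 0.01200.
dp/dt = 0.08190 − 0.01200 = 0.06990.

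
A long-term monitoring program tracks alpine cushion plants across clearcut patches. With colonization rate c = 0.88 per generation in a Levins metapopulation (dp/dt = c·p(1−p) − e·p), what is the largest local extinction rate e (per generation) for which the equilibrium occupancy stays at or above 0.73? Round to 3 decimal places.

0.238

1 − e/c ≥ 0.73 ⇒ e ≤ c(1 − 0.73) = 0.88 × 0.2700.
e_max = 0.2376.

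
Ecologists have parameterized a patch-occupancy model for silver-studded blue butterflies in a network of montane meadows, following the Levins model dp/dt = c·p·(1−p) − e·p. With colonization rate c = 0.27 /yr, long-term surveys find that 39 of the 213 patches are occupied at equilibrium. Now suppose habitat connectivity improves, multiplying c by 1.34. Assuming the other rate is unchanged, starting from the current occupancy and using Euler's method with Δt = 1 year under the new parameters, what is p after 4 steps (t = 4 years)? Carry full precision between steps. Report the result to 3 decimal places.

Observed p* = 39/213 = 0.18310.
Balance c(1−p*) = e gives e = 0.27×(1 − 0.18310) = 0.22056.
Starting from p₀ = 0.18310; update p ← p + (dp/dt)·Δt with the new parameters.
t = 1: p = 0.18310 + (+0.01373) = 0.19683
t = 2: p = 0.19683 + (+0.01378) = 0.21061
t = 3: p = 0.21061 + (+0.01370) = 0.22431
t = 4: p = 0.22431 + (+0.01348) = 0.23779

0.238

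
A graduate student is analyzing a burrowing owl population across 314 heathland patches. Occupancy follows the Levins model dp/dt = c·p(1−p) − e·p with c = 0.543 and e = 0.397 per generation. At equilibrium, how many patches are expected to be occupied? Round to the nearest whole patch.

84

p* = 1 − e/c = 1 − 0.397/0.543 = 0.2689.
Expected occupied patches = N × p* = 314 × 0.2689 = 84.43 ≈ 84.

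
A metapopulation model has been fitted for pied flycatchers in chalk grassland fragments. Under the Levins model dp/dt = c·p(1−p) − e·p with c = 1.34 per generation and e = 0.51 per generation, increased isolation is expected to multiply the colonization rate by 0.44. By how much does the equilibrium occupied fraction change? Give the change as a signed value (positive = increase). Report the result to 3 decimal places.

-0.484

Before: p* = 1 − 0.51/1.34 = 0.6194.
After the change, c = 0.5896, e = 0.51, so p* = 1 − 0.51/0.5896 = 0.1350.
Δp* = 0.1350 − 0.6194 = -0.4844.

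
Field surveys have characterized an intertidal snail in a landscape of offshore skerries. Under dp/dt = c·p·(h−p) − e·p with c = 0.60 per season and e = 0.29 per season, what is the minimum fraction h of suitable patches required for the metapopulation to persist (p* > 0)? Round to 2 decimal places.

p* = h − e/c is positive only when h > e/c.
h_min = e/c = 0.29/0.60 = 0.4833.

0.48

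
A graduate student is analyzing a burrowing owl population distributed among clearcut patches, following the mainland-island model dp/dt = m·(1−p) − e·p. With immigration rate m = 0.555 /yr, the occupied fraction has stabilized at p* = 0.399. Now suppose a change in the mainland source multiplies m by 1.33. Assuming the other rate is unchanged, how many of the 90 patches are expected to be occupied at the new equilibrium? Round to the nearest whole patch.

Balance m(1−p*) = e·p* gives e = m(1−p*)/p* = 0.555×0.60100/0.39900 = 0.83598.
New p* = m/(m+e) = 0.73815/(0.73815+0.83598) = 0.46893.
Expected occupied = 90 × 0.46893 = 42.20 ≈ 42.

42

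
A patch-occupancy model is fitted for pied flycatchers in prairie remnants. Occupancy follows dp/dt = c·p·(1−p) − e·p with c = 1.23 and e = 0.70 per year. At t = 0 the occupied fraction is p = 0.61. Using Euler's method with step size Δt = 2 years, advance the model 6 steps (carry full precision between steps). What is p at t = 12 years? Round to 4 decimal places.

0.4309

Update rule: p ← p + [c·p·(1−p) − e·p]·Δt with Δt = 2.
step 1: Δp = -0.26877, p = 0.34123
step 2: Δp = +0.07526, p = 0.41650
step 3: Δp = +0.01475, p = 0.43125
step 4: Δp = -0.00038, p = 0.43087
step 5: Δp = +0.00002, p = 0.43090
step 6: Δp = -0.00000, p = 0.43089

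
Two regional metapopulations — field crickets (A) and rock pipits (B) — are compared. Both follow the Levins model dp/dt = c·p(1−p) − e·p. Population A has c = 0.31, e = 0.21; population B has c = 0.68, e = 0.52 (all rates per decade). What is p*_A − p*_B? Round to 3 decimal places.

0.087

A: p*_A = 1 − 0.21/0.31 = 0.3226.
B: p*_B = 1 − 0.52/0.68 = 0.2353.
p*_A − p*_B = 0.3226 − 0.2353 = 0.0873.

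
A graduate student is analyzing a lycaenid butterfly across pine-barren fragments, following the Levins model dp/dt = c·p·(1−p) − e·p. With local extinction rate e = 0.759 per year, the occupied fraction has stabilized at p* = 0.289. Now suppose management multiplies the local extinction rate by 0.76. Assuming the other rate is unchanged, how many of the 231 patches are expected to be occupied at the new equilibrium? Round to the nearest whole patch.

106

Balance c(1−p*) = e gives c = e/(1 − 0.28900) = 0.759/0.71100 = 1.06751.
New p* = 1 − e/c = 1 − 0.57684/1.06751 = 0.45964.
Expected occupied = 231 × 0.45964 = 106.18 ≈ 106.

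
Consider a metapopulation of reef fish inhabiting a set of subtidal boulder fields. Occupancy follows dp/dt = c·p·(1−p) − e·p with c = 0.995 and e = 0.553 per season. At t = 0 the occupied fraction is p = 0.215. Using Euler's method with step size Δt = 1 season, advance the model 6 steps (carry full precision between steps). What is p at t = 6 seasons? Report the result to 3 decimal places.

Update rule: p ← p + [c·p·(1−p) − e·p]·Δt with Δt = 1.
  1  |  dp/dt·Δt = +0.049036  |  p_1 = 0.264036
  2  |  dp/dt·Δt = +0.047337  |  p_2 = 0.311374
  3  |  dp/dt·Δt = +0.041158  |  p_3 = 0.352532
  4  |  dp/dt·Δt = +0.032162  |  p_4 = 0.384694
  5  |  dp/dt·Δt = +0.022785  |  p_5 = 0.407479
  6  |  dp/dt·Δt = +0.014897  |  p_6 = 0.422376

0.422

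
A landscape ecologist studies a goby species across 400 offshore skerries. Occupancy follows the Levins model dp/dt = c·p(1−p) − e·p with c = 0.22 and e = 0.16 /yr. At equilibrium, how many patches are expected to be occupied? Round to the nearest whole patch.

109

p* = 1 − e/c = 1 − 0.16/0.22 = 0.2727.
Expected occupied patches = N × p* = 400 × 0.2727 = 109.09 ≈ 109.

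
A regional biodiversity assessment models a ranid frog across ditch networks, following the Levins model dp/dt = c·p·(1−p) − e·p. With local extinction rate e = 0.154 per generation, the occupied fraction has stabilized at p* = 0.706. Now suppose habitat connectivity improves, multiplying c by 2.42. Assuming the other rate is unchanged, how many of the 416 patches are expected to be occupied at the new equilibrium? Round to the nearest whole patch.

Balance c(1−p*) = e gives c = e/(1 − 0.70600) = 0.154/0.29400 = 0.52381.
New p* = 1 − e/c = 1 − 0.15400/1.26762 = 0.87851.
Expected occupied = 416 × 0.87851 = 365.46 ≈ 365.

365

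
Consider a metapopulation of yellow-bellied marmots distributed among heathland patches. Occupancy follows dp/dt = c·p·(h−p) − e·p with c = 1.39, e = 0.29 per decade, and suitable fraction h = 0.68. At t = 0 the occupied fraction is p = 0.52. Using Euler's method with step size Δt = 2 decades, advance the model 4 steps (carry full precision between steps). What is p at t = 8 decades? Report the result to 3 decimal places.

0.472

Update rule: p ← p + [c·p·(h−p) − e·p]·Δt with Δt = 2.
p: 0.52000 → 0.44970  (Δp = -0.07030)
p: 0.44970 → 0.47679  (Δp = +0.02709)
p: 0.47679 → 0.46960  (Δp = -0.00719)
p: 0.46960 → 0.47191  (Δp = +0.00230)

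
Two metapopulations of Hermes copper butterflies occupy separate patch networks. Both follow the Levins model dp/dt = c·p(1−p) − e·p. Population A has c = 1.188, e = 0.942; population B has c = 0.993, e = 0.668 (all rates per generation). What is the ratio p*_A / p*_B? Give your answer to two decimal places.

A: p*_A = 1 − 0.942/1.188 = 0.2071.
B: p*_B = 1 − 0.668/0.993 = 0.3273.
p*_A / p*_B = 0.2071/0.3273 = 0.6327.

0.63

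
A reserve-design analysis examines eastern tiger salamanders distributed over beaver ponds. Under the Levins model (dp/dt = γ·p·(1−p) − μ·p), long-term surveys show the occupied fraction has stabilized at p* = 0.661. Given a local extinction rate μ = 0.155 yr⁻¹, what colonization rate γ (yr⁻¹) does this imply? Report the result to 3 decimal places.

At equilibrium γ(1−p*) = μ, so γ = μ/(1−p*).
γ = 0.155/(1 − 0.661) = 0.155/0.3390 = 0.4572.

0.457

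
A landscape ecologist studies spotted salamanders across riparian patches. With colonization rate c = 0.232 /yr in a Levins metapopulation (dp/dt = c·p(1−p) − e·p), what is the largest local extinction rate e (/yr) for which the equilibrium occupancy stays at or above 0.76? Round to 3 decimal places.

1 − e/c ≥ 0.76 ⇒ e ≤ c(1 − 0.76) = 0.232 × 0.2400.
e_max = 0.0557.

0.056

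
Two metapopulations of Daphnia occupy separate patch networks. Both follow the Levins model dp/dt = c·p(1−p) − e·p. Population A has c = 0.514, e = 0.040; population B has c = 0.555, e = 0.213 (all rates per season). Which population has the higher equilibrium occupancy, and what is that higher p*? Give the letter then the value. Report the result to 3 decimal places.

A: p*_A = 1 − 0.040/0.514 = 0.9222.
B: p*_B = 1 − 0.213/0.555 = 0.6162.
A is higher at 0.9222.

A, 0.922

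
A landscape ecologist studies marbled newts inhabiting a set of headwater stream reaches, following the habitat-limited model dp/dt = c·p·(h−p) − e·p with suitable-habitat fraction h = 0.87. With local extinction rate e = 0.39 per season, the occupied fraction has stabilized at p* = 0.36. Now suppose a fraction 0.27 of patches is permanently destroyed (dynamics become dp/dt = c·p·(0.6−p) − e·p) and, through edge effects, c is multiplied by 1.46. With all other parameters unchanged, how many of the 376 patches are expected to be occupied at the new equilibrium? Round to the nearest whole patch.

Balance c(h−p*) = e gives c = e/(0.87 − 0.36000) = 0.39/0.51000 = 0.76471.
New p* = 0.6 − e/c = 0.6 − 0.39000/1.11648 = 0.25069.
Expected occupied = 376 × 0.25069 = 94.26 ≈ 94.

94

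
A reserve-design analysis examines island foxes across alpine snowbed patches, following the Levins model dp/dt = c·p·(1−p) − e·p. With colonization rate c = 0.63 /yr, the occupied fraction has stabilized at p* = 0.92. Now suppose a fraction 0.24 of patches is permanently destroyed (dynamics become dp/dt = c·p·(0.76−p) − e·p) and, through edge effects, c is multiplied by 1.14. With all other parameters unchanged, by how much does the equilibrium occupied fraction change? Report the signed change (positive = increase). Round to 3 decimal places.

Balance c(1−p*) = e gives e = 0.63×(1 − 0.92000) = 0.05040.
New p* = 0.76 − e/c = 0.76 − 0.05040/0.71820 = 0.68982.
Δp* = 0.68982 − 0.92000 = -0.23018.

-0.230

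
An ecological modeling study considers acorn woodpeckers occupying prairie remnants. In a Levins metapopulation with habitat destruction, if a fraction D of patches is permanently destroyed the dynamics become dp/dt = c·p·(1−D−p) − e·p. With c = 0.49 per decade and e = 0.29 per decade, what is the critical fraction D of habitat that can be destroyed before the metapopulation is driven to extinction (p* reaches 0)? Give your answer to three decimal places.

The nontrivial equilibrium is p* = (1−D) − e/c; extinction occurs when this hits zero.
So D_crit = 1 − e/c = 1 − 0.29/0.49 = 1 − 0.5918 = 0.4082.
This equals the undisturbed p*, a classic result of Lande's extension.

0.408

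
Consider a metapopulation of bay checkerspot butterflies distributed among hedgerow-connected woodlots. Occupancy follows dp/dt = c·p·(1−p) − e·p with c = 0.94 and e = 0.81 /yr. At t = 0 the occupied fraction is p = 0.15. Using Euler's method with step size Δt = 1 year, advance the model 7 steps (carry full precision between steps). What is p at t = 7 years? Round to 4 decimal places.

0.1425

Update rule: p ← p + [c·p·(1−p) − e·p]·Δt with Δt = 1.
  1  |  dp/dt·Δt = -0.001650  |  p_1 = 0.148350
  2  |  dp/dt·Δt = -0.001402  |  p_2 = 0.146948
  3  |  dp/dt·Δt = -0.001195  |  p_3 = 0.145753
  4  |  dp/dt·Δt = -0.001021  |  p_4 = 0.144732
  5  |  dp/dt·Δt = -0.000875  |  p_5 = 0.143857
  6  |  dp/dt·Δt = -0.000752  |  p_6 = 0.143105
  7  |  dp/dt·Δt = -0.000647  |  p_7 = 0.142458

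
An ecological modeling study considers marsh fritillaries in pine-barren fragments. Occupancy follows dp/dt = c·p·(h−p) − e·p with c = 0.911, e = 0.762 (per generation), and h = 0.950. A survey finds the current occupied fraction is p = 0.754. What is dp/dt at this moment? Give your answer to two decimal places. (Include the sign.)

-0.44

Colonization term: c·p·(h−p) = 0.911×0.754×0.1960 = 0.13463.
Extinction term: e·p = 0.57455.
dp/dt = 0.13463 − 0.57455 = -0.43992.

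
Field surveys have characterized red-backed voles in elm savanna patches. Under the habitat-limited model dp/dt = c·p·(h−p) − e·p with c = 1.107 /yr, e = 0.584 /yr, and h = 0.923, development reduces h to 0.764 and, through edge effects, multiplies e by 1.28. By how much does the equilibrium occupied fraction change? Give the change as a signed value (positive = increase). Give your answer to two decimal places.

-0.31

Before: p* = h − e/c = 0.923 − 0.584/1.107 = 0.923 − 0.5276 = 0.3954.
After: c = 1.107, e = 0.74752, h = 0.764; p* = 0.764 − 0.74752/1.107 = 0.0887.
Δp* = 0.0887 − 0.3954 = -0.3067.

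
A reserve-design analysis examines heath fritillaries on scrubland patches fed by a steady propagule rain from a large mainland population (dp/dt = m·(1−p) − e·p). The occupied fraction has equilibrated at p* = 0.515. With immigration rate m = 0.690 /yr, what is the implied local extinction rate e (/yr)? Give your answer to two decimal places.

0.65

At equilibrium m(1−p*) = e·p*, so e = m(1−p*)/p*.
e = 0.690 × 0.4850 / 0.515 = 0.6498.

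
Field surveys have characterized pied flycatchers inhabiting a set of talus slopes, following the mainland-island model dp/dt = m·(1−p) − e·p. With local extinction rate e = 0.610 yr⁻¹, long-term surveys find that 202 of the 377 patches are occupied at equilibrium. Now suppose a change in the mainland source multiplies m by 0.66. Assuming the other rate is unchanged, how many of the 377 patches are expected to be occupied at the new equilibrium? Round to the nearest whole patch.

Observed p* = 202/377 = 0.53581.
Balance m(1−p*) = e·p* gives m = e·p*/(1−p*) = 0.610×0.53581/0.46419 = 0.70412.
New p* = m/(m+e) = 0.46472/(0.46472+0.61000) = 0.43241.
Expected occupied = 377 × 0.43241 = 163.02 ≈ 163.

163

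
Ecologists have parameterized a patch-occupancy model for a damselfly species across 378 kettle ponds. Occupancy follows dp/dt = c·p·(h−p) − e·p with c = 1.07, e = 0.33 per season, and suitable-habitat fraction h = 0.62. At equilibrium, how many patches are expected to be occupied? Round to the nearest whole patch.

p* = h − e/c = 0.62 − 0.3084 = 0.3116.
Expected occupied patches = N × p* = 378 × 0.3116 = 117.78 ≈ 118.

118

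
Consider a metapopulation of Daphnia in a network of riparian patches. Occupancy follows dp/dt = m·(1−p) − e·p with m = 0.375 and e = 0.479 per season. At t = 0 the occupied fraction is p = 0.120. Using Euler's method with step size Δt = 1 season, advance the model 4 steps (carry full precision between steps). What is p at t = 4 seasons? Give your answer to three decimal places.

Update rule: p ← p + [m·(1−p) − e·p]·Δt with Δt = 1.
step 1: Δp = +0.27252, p = 0.39252
step 2: Δp = +0.03979, p = 0.43231
step 3: Δp = +0.00581, p = 0.43812
step 4: Δp = +0.00085, p = 0.43897

0.439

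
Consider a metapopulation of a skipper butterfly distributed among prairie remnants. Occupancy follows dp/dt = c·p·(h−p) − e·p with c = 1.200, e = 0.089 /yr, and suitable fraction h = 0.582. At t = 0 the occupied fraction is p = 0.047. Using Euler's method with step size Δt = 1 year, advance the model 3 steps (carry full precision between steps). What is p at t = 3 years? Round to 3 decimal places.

0.164

Update rule: p ← p + [c·p·(h−p) − e·p]·Δt with Δt = 1.
p: 0.04700 → 0.07299  (Δp = +0.02599)
p: 0.07299 → 0.11108  (Δp = +0.03809)
p: 0.11108 → 0.16396  (Δp = +0.05289)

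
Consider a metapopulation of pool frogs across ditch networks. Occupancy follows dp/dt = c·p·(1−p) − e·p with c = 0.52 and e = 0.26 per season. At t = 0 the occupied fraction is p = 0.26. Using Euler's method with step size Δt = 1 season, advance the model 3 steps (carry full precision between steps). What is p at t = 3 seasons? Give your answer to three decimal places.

0.354

Update rule: p ← p + [c·p·(1−p) − e·p]·Δt with Δt = 1.
step 1: Δp = +0.03245, p = 0.29245
step 2: Δp = +0.03156, p = 0.32401
step 3: Δp = +0.02965, p = 0.35366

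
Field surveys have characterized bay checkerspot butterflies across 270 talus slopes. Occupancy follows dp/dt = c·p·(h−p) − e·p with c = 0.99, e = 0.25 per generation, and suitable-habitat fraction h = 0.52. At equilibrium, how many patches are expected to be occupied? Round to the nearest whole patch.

72

p* = h − e/c = 0.52 − 0.2525 = 0.2675.
Expected occupied patches = N × p* = 270 × 0.2675 = 72.22 ≈ 72.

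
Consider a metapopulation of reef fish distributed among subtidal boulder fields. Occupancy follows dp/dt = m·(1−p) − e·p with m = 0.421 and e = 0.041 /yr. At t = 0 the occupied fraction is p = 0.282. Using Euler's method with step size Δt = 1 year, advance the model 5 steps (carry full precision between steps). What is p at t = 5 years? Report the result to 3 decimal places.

Update rule: p ← p + [m·(1−p) − e·p]·Δt with Δt = 1.
p: 0.28200 → 0.57272  (Δp = +0.29072)
p: 0.57272 → 0.72912  (Δp = +0.15641)
p: 0.72912 → 0.81327  (Δp = +0.08415)
p: 0.81327 → 0.85854  (Δp = +0.04527)
p: 0.85854 → 0.88289  (Δp = +0.02436)

0.883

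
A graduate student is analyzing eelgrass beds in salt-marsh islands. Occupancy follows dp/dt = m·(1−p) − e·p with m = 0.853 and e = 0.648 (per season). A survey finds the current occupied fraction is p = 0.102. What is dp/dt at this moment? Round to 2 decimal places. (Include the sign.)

0.70

Colonization term: m·(1−p) = 0.853×0.8980 = 0.76599.
Extinction term: e·p = 0.06610.
dp/dt = 0.76599 − 0.06610 = 0.69990.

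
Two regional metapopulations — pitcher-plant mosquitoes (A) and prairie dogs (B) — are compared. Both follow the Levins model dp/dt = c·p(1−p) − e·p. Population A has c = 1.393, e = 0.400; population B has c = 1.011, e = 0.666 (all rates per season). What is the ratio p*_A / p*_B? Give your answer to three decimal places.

A: p*_A = 1 − 0.400/1.393 = 0.7128.
B: p*_B = 1 − 0.666/1.011 = 0.3412.
p*_A / p*_B = 0.7128/0.3412 = 2.0890.

2.089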